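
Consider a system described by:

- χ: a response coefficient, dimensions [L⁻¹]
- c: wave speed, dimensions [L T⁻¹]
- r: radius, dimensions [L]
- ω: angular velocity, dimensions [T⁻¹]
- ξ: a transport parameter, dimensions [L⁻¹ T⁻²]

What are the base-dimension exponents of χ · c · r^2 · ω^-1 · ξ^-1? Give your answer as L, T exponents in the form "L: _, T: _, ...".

Collect each base-dimension exponent across the product:
  L: (-1) + (1) + 2·(1) − (0) − (-1) = 3
  T: (0) + (-1) + 2·(0) − (-1) − (-2) = 2
So the dimensions are [L³ T²].

L: 3, T: 2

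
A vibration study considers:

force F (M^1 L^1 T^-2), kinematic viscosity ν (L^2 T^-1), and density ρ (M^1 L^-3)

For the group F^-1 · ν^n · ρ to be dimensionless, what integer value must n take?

2

Balance the L exponent: (2)·n from ν, plus −(1) + (-3) = -4 from the rest, must sum to zero.
2n − 4 = 0, so n = 2.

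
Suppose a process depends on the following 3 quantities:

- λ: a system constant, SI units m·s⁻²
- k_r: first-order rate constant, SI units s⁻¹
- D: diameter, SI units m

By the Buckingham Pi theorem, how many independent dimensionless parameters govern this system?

1

There are 3 variables and 2 base dimensions (L, T).
The dimension matrix has rank 2.
Independent dimensionless groups: 3 − 2 = 1.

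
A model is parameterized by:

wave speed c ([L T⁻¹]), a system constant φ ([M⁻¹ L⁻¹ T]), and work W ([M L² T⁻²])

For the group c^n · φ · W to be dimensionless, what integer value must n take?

-1

Balance the L exponent: (1)·n from c, plus (-1) + (2) = 1 from the rest, must sum to zero.
n + 1 = 0, so n = -1.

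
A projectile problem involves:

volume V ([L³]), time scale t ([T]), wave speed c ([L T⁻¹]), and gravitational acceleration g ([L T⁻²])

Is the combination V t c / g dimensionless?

Sum the exponent of each base dimension across the product:
  L: [V]_L + [t]_L + [c]_L − [g]_L = (3) + (0) + (1) − (1) = 3
  T: [V]_T + [t]_T + [c]_T − [g]_T = (0) + (1) + (-1) − (-2) = 2
Net dimensions [L³ T²] ≠ [1] — not dimensionless.

no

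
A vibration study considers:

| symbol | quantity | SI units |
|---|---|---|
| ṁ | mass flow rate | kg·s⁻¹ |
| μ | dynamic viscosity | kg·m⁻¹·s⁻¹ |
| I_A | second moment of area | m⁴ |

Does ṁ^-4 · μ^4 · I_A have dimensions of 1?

yes

Sum the exponent of each base dimension across the product:
  M: −4·[ṁ]_M + 4·[μ]_M + [I_A]_M = −4·(1) + 4·(1) + (0) = 0
  L: −4·[ṁ]_L + 4·[μ]_L + [I_A]_L = −4·(0) + 4·(-1) + (4) = 0
  T: −4·[ṁ]_T + 4·[μ]_T + [I_A]_T = −4·(-1) + 4·(-1) + (0) = 0
All base exponents vanish — dimensionless.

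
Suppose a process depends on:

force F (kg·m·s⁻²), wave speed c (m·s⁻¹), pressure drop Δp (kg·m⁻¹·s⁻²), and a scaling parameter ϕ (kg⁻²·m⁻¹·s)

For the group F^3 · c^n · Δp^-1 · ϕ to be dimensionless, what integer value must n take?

Balance the L exponent: (1)·n from c, plus 3·(1) − (-1) + (-1) = 3 from the rest, must sum to zero.
n + 3 = 0, so n = -3.

-3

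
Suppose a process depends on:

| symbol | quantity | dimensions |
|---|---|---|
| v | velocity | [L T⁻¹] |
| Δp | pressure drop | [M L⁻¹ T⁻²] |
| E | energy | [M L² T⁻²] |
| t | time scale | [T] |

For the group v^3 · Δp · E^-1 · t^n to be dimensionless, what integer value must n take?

Balance the T exponent: (1)·n from t, plus 3·(-1) + (-2) − (-2) = -3 from the rest, must sum to zero.
n − 3 = 0, so n = 3.

3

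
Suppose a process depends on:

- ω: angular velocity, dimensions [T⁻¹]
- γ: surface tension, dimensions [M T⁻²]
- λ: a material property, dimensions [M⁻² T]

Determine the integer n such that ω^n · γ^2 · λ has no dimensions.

-3

Balance the T exponent: (-1)·n from ω, plus 2·(-2) + (1) = -3 from the rest, must sum to zero.
−n − 3 = 0, so n = -3.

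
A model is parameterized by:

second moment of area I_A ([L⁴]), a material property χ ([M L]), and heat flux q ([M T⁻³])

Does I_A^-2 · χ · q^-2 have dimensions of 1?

no

Sum the exponent of each base dimension across the product:
  M: −2·[I_A]_M + [χ]_M − 2·[q]_M = −2·(0) + (1) − 2·(1) = -1
  L: −2·[I_A]_L + [χ]_L − 2·[q]_L = −2·(4) + (1) − 2·(0) = -7
  T: −2·[I_A]_T + [χ]_T − 2·[q]_T = −2·(0) + (0) − 2·(-3) = 6
Net dimensions [M⁻¹ L⁻⁷ T⁶] ≠ [1] — not dimensionless.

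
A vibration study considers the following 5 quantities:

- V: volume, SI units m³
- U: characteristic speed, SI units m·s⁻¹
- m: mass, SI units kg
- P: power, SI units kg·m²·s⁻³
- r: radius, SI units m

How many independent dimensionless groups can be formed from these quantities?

2

There are 5 variables and 3 base dimensions (M, L, T).
The dimension matrix has rank 3.
Independent dimensionless groups: 5 − 3 = 2.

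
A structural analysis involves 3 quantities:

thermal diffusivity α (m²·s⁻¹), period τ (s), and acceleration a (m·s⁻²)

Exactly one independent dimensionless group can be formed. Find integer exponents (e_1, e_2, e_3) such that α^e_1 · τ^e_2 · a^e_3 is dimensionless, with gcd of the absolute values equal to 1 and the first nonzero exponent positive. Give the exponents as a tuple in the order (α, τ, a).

L: e_1·(2) + e_2·(0) + e_3·(1) = 0
T: e_1·(-1) + e_2·(1) + e_3·(-2) = 0
Solving this homogeneous linear system for the smallest-integer solution (first nonzero entry positive) gives (1, -3, -2).

(1, -3, -2)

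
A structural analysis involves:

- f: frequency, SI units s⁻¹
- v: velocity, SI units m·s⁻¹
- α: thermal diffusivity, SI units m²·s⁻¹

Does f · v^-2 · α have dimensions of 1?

Sum the exponent of each base dimension across the product:
  L: [f]_L − 2·[v]_L + [α]_L = (0) − 2·(1) + (2) = 0
  T: [f]_T − 2·[v]_T + [α]_T = (-1) − 2·(-1) + (-1) = 0
All base exponents vanish — dimensionless.

yes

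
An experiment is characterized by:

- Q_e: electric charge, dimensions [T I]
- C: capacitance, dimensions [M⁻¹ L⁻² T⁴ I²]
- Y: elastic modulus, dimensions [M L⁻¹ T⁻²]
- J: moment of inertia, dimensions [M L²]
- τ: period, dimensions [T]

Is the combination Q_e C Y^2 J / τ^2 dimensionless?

Sum the exponent of each base dimension across the product:
  M: [Q_e]_M + [C]_M + 2·[Y]_M + [J]_M − 2·[τ]_M = (0) + (-1) + 2·(1) + (1) − 2·(0) = 2
  L: [Q_e]_L + [C]_L + 2·[Y]_L + [J]_L − 2·[τ]_L = (0) + (-2) + 2·(-1) + (2) − 2·(0) = -2
  T: [Q_e]_T + [C]_T + 2·[Y]_T + [J]_T − 2·[τ]_T = (1) + (4) + 2·(-2) + (0) − 2·(1) = -1
  I: [Q_e]_I + [C]_I + 2·[Y]_I + [J]_I − 2·[τ]_I = (1) + (2) + 2·(0) + (0) − 2·(0) = 3
Net dimensions [M² L⁻² T⁻¹ I³] ≠ [1] — not dimensionless.

no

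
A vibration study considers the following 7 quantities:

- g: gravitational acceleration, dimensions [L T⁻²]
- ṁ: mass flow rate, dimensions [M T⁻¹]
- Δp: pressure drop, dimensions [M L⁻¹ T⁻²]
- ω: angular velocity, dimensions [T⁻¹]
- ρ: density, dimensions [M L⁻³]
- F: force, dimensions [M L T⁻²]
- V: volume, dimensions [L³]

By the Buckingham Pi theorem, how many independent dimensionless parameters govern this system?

There are 7 variables and 3 base dimensions (M, L, T).
The dimension matrix has rank 3.
Independent dimensionless groups: 7 − 3 = 4.

4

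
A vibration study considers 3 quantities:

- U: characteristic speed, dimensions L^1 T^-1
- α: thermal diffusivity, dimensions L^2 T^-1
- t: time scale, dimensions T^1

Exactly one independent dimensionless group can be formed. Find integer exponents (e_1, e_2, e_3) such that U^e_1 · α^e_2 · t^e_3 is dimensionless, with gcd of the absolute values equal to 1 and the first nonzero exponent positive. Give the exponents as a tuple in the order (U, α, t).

(2, -1, 1)

L: e_1·(1) + e_2·(2) + e_3·(0) = 0
T: e_1·(-1) + e_2·(-1) + e_3·(1) = 0
Solving this homogeneous linear system for the smallest-integer solution (first nonzero entry positive) gives (2, -1, 1).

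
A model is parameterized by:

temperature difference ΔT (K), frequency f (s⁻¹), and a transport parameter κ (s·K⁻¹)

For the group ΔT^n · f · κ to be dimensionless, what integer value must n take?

Balance the Θ exponent: (1)·n from ΔT, plus (0) + (-1) = -1 from the rest, must sum to zero.
n − 1 = 0, so n = 1.

1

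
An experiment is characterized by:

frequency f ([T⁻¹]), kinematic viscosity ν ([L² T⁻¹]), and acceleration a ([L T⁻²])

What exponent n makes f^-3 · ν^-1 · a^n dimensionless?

2

Balance the L exponent: (1)·n from a, plus −3·(0) − (2) = -2 from the rest, must sum to zero.
n − 2 = 0, so n = 2.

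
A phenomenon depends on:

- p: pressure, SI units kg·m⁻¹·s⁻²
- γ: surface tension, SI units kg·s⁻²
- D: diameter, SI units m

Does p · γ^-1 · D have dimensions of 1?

Sum the exponent of each base dimension across the product:
  M: [p]_M − [γ]_M + [D]_M = (1) − (1) + (0) = 0
  L: [p]_L − [γ]_L + [D]_L = (-1) − (0) + (1) = 0
  T: [p]_T − [γ]_T + [D]_T = (-2) − (-2) + (0) = 0
  I: [p]_I − [γ]_I + [D]_I = (0) − (0) + (0) = 0
All base exponents vanish — dimensionless.

yes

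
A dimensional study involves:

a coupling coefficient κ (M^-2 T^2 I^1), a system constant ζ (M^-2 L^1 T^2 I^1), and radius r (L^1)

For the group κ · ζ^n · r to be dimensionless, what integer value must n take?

Balance the M exponent: (-2)·n from ζ, plus (-2) + (0) = -2 from the rest, must sum to zero.
-2n − 2 = 0, so n = -1.

-1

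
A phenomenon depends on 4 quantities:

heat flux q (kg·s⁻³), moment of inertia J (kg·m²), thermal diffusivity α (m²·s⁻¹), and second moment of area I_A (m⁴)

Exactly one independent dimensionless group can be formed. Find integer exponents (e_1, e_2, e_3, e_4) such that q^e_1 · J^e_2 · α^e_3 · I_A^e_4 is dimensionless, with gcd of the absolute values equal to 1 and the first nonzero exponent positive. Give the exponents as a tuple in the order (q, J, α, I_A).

(1, -1, -3, 2)

M: e_1·(1) + e_2·(1) + e_3·(0) + e_4·(0) = 0
L: e_1·(0) + e_2·(2) + e_3·(2) + e_4·(4) = 0
T: e_1·(-3) + e_2·(0) + e_3·(-1) + e_4·(0) = 0
Solving this homogeneous linear system for the smallest-integer solution (first nonzero entry positive) gives (1, -1, -3, 2).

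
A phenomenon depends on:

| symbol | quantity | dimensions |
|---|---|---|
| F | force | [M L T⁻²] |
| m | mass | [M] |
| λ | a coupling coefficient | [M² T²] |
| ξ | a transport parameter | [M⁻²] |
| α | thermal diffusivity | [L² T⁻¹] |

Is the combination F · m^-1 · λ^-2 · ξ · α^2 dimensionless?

Sum the exponent of each base dimension across the product:
  M: [F]_M − [m]_M − 2·[λ]_M + [ξ]_M + 2·[α]_M = (1) − (1) − 2·(2) + (-2) + 2·(0) = -6
  L: [F]_L − [m]_L − 2·[λ]_L + [ξ]_L + 2·[α]_L = (1) − (0) − 2·(0) + (0) + 2·(2) = 5
  T: [F]_T − [m]_T − 2·[λ]_T + [ξ]_T + 2·[α]_T = (-2) − (0) − 2·(2) + (0) + 2·(-1) = -8
Net dimensions [M⁻⁶ L⁵ T⁻⁸] ≠ [1] — not dimensionless.

no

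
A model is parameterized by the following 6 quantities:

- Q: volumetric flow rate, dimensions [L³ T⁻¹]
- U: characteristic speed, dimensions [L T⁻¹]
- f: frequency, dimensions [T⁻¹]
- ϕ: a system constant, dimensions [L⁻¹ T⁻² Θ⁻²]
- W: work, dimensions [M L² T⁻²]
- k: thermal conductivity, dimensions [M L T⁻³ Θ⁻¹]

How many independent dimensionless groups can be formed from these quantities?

There are 6 variables and 4 base dimensions (M, L, T, Θ).
The dimension matrix has rank 4.
Independent dimensionless groups: 6 − 4 = 2.

2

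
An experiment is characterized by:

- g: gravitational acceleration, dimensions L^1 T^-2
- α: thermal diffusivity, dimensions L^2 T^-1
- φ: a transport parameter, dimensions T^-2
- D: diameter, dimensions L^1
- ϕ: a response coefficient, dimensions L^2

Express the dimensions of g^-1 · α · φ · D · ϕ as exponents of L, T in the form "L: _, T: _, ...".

L: 4, T: -1

Collect each base-dimension exponent across the product:
  L: −(1) + (2) + (0) + (1) + (2) = 4
  T: −(-2) + (-1) + (-2) + (0) + (0) = -1
So the dimensions are [L⁴ T⁻¹].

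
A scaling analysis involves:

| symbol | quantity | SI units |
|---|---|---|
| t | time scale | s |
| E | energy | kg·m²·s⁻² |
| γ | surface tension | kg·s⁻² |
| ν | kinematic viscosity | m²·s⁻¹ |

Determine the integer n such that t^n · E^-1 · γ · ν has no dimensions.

Balance the T exponent: (1)·n from t, plus −(-2) + (-2) + (-1) = -1 from the rest, must sum to zero.
n − 1 = 0, so n = 1.

1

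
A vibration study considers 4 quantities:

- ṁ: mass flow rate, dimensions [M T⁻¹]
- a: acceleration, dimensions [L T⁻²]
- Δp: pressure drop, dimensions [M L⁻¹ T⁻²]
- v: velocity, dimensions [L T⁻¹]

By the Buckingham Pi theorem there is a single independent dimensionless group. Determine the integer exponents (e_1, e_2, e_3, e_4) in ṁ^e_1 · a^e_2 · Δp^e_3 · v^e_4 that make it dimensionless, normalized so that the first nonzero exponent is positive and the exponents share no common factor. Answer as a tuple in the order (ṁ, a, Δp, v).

(1, 2, -1, -3)

M: e_1·(1) + e_2·(0) + e_3·(1) + e_4·(0) = 0
L: e_1·(0) + e_2·(1) + e_3·(-1) + e_4·(1) = 0
T: e_1·(-1) + e_2·(-2) + e_3·(-2) + e_4·(-1) = 0
Solving this homogeneous linear system for the smallest-integer solution (first nonzero entry positive) gives (1, 2, -1, -3).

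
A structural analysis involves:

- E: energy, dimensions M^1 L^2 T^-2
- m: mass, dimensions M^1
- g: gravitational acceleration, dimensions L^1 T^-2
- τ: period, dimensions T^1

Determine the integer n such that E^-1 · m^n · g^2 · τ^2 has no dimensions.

1

Balance the M exponent: (1)·n from m, plus −(1) + 2·(0) + 2·(0) = -1 from the rest, must sum to zero.
n − 1 = 0, so n = 1.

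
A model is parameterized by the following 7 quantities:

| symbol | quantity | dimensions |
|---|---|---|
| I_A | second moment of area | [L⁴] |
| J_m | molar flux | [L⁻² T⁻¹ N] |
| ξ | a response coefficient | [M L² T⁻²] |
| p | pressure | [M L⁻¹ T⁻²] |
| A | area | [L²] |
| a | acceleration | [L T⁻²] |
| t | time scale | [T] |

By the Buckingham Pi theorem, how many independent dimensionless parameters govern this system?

There are 7 variables and 4 base dimensions (M, L, T, N).
The dimension matrix has rank 4.
Independent dimensionless groups: 7 − 4 = 3.

3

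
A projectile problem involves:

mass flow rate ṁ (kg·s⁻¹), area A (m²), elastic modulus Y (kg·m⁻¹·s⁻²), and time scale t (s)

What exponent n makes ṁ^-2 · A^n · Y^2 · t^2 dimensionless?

1

Balance the L exponent: (2)·n from A, plus −2·(0) + 2·(-1) + 2·(0) = -2 from the rest, must sum to zero.
2n − 2 = 0, so n = 1.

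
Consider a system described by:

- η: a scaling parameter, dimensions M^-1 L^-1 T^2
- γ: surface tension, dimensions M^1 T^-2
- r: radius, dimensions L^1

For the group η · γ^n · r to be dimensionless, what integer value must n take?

1

Balance the M exponent: (1)·n from γ, plus (-1) + (0) = -1 from the rest, must sum to zero.
n − 1 = 0, so n = 1.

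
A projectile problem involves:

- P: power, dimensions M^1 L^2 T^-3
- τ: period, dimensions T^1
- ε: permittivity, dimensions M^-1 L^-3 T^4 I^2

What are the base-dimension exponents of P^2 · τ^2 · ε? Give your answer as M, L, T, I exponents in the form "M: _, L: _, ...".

M: 1, L: 1, T: 0, I: 2

Collect each base-dimension exponent across the product:
  M: 2·(1) + 2·(0) + (-1) = 1
  L: 2·(2) + 2·(0) + (-3) = 1
  T: 2·(-3) + 2·(1) + (4) = 0
  I: 2·(0) + 2·(0) + (2) = 2
So the dimensions are [M L I²].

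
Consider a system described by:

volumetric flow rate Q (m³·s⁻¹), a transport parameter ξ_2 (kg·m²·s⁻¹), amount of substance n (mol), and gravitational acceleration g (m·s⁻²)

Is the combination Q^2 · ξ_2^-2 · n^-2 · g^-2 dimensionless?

Sum the exponent of each base dimension across the product:
  M: 2·[Q]_M − 2·[ξ_2]_M − 2·[n]_M − 2·[g]_M = 2·(0) − 2·(1) − 2·(0) − 2·(0) = -2
  L: 2·[Q]_L − 2·[ξ_2]_L − 2·[n]_L − 2·[g]_L = 2·(3) − 2·(2) − 2·(0) − 2·(1) = 0
  T: 2·[Q]_T − 2·[ξ_2]_T − 2·[n]_T − 2·[g]_T = 2·(-1) − 2·(-1) − 2·(0) − 2·(-2) = 4
  N: 2·[Q]_N − 2·[ξ_2]_N − 2·[n]_N − 2·[g]_N = 2·(0) − 2·(0) − 2·(1) − 2·(0) = -2
Net dimensions [M⁻² T⁴ N⁻²] ≠ [1] — not dimensionless.

no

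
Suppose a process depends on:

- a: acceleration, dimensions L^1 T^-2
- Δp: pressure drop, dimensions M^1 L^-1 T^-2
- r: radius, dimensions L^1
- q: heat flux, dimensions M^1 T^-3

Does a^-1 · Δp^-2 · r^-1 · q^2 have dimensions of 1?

Sum the exponent of each base dimension across the product:
  M: −[a]_M − 2·[Δp]_M − [r]_M + 2·[q]_M = −(0) − 2·(1) − (0) + 2·(1) = 0
  L: −[a]_L − 2·[Δp]_L − [r]_L + 2·[q]_L = −(1) − 2·(-1) − (1) + 2·(0) = 0
  T: −[a]_T − 2·[Δp]_T − [r]_T + 2·[q]_T = −(-2) − 2·(-2) − (0) + 2·(-3) = 0
All base exponents vanish — dimensionless.

yes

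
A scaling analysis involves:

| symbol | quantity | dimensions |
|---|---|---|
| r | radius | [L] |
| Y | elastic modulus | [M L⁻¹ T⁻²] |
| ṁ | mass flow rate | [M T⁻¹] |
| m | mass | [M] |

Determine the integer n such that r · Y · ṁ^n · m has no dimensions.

-2

Balance the M exponent: (1)·n from ṁ, plus (0) + (1) + (1) = 2 from the rest, must sum to zero.
n + 2 = 0, so n = -2.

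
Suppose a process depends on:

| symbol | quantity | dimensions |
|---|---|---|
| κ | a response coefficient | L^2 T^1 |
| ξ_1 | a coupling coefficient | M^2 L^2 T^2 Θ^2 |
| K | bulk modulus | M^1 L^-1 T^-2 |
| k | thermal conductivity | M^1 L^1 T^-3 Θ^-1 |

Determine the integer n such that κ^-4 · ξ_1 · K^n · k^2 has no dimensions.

Balance the M exponent: (1)·n from K, plus −4·(0) + (2) + 2·(1) = 4 from the rest, must sum to zero.
n + 4 = 0, so n = -4.

-4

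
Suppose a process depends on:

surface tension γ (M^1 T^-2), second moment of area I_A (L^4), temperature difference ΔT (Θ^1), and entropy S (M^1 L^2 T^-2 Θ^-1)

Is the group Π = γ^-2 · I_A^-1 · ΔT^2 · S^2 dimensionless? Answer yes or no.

Sum the exponent of each base dimension across the product:
  M: −2·[γ]_M − [I_A]_M + 2·[ΔT]_M + 2·[S]_M = −2·(1) − (0) + 2·(0) + 2·(1) = 0
  L: −2·[γ]_L − [I_A]_L + 2·[ΔT]_L + 2·[S]_L = −2·(0) − (4) + 2·(0) + 2·(2) = 0
  T: −2·[γ]_T − [I_A]_T + 2·[ΔT]_T + 2·[S]_T = −2·(-2) − (0) + 2·(0) + 2·(-2) = 0
  Θ: −2·[γ]_Θ − [I_A]_Θ + 2·[ΔT]_Θ + 2·[S]_Θ = −2·(0) − (0) + 2·(1) + 2·(-1) = 0
All base exponents vanish — dimensionless.

yes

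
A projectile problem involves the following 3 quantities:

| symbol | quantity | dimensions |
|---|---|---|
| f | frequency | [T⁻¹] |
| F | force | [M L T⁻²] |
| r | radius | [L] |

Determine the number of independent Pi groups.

There are 3 variables and 3 base dimensions (M, L, T).
The dimension matrix has rank 3.
Independent dimensionless groups: 3 − 3 = 0.

0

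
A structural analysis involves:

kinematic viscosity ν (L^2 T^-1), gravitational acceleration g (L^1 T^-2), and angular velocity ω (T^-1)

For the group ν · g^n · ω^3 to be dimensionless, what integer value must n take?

-2

Balance the L exponent: (1)·n from g, plus (2) + 3·(0) = 2 from the rest, must sum to zero.
n + 2 = 0, so n = -2.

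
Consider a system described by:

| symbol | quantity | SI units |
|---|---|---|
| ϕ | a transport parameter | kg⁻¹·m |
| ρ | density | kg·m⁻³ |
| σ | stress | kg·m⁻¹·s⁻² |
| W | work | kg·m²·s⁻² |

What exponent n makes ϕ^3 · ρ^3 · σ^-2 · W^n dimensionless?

2

Balance the M exponent: (1)·n from W, plus 3·(-1) + 3·(1) − 2·(1) = -2 from the rest, must sum to zero.
n − 2 = 0, so n = 2.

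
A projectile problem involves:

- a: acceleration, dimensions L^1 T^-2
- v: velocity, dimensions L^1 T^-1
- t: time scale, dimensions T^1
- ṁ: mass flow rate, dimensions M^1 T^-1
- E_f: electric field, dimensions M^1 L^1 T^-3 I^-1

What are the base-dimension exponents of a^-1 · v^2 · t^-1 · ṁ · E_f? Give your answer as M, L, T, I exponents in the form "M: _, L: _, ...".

M: 2, L: 2, T: -5, I: -1

Collect each base-dimension exponent across the product:
  M: −(0) + 2·(0) − (0) + (1) + (1) = 2
  L: −(1) + 2·(1) − (0) + (0) + (1) = 2
  T: −(-2) + 2·(-1) − (1) + (-1) + (-3) = -5
  I: −(0) + 2·(0) − (0) + (0) + (-1) = -1
So the dimensions are [M² L² T⁻⁵ I⁻¹].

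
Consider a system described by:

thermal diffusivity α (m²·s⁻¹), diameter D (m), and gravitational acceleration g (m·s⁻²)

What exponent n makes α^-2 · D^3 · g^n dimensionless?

Balance the L exponent: (1)·n from g, plus −2·(2) + 3·(1) = -1 from the rest, must sum to zero.
n − 1 = 0, so n = 1.

1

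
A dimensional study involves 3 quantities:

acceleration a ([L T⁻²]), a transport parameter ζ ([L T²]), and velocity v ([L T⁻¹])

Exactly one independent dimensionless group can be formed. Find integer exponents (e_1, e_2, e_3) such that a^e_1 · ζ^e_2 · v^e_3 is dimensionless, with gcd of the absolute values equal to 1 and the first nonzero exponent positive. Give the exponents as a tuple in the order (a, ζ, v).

(3, 1, -4)

L: e_1·(1) + e_2·(1) + e_3·(1) = 0
T: e_1·(-2) + e_2·(2) + e_3·(-1) = 0
Solving this homogeneous linear system for the smallest-integer solution (first nonzero entry positive) gives (3, 1, -4).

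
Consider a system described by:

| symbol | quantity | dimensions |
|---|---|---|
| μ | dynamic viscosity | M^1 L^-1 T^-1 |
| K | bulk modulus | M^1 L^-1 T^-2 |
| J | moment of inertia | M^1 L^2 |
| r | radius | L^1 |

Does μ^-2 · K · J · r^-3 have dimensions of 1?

Sum the exponent of each base dimension across the product:
  M: −2·[μ]_M + [K]_M + [J]_M − 3·[r]_M = −2·(1) + (1) + (1) − 3·(0) = 0
  L: −2·[μ]_L + [K]_L + [J]_L − 3·[r]_L = −2·(-1) + (-1) + (2) − 3·(1) = 0
  T: −2·[μ]_T + [K]_T + [J]_T − 3·[r]_T = −2·(-1) + (-2) + (0) − 3·(0) = 0
  I: −2·[μ]_I + [K]_I + [J]_I − 3·[r]_I = −2·(0) + (0) + (0) − 3·(0) = 0
All base exponents vanish — dimensionless.

yes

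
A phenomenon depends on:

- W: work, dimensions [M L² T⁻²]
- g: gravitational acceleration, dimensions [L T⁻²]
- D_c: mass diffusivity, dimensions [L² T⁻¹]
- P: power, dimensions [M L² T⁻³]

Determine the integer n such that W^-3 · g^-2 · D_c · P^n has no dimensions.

Balance the M exponent: (1)·n from P, plus −3·(1) − 2·(0) + (0) = -3 from the rest, must sum to zero.
n − 3 = 0, so n = 3.

3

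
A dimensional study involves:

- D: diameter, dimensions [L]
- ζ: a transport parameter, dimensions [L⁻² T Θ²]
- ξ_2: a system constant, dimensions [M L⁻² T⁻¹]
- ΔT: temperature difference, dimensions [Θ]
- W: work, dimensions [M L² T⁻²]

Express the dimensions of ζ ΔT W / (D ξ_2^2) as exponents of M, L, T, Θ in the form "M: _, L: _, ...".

M: -1, L: 3, T: 1, Θ: 3

Collect each base-dimension exponent across the product:
  M: −(0) + (0) − 2·(1) + (0) + (1) = -1
  L: −(1) + (-2) − 2·(-2) + (0) + (2) = 3
  T: −(0) + (1) − 2·(-1) + (0) + (-2) = 1
  Θ: −(0) + (2) − 2·(0) + (1) + (0) = 3
So the dimensions are [M⁻¹ L³ T Θ³].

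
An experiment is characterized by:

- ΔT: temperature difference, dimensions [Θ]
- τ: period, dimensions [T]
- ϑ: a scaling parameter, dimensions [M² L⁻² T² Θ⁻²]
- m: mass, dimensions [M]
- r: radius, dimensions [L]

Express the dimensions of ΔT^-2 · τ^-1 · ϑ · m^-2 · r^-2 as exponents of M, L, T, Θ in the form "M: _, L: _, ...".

Collect each base-dimension exponent across the product:
  M: −2·(0) − (0) + (2) − 2·(1) − 2·(0) = 0
  L: −2·(0) − (0) + (-2) − 2·(0) − 2·(1) = -4
  T: −2·(0) − (1) + (2) − 2·(0) − 2·(0) = 1
  Θ: −2·(1) − (0) + (-2) − 2·(0) − 2·(0) = -4
So the dimensions are [L⁻⁴ T Θ⁻⁴].

M: 0, L: -4, T: 1, Θ: -4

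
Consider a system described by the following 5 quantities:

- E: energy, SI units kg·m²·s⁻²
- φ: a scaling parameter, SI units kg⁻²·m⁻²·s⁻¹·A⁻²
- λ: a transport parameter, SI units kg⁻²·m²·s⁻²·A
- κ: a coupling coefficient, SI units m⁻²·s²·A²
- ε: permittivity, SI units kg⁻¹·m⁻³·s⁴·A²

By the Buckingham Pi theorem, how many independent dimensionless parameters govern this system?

There are 5 variables and 4 base dimensions (M, L, T, I).
The dimension matrix has rank 4.
Independent dimensionless groups: 5 − 4 = 1.

1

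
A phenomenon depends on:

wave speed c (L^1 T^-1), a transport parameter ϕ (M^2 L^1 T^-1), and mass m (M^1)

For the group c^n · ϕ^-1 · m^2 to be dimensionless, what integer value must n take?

1

Balance the L exponent: (1)·n from c, plus −(1) + 2·(0) = -1 from the rest, must sum to zero.
n − 1 = 0, so n = 1.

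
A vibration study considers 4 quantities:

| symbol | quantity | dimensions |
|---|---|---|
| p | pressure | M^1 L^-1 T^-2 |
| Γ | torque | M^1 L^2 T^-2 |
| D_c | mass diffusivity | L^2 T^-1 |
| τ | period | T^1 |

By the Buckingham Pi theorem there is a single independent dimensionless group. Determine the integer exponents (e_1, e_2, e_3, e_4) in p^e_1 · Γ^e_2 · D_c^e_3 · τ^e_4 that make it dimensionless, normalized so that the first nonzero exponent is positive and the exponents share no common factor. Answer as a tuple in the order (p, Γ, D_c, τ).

M: e_1·(1) + e_2·(1) + e_3·(0) + e_4·(0) = 0
L: e_1·(-1) + e_2·(2) + e_3·(2) + e_4·(0) = 0
T: e_1·(-2) + e_2·(-2) + e_3·(-1) + e_4·(1) = 0
Solving this homogeneous linear system for the smallest-integer solution (first nonzero entry positive) gives (2, -2, 3, 3).

(2, -2, 3, 3)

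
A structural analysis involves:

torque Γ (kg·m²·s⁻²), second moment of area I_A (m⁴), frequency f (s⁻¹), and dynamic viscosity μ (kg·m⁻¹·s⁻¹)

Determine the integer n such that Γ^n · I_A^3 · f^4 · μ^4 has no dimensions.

-4

Balance the M exponent: (1)·n from Γ, plus 3·(0) + 4·(0) + 4·(1) = 4 from the rest, must sum to zero.
n + 4 = 0, so n = -4.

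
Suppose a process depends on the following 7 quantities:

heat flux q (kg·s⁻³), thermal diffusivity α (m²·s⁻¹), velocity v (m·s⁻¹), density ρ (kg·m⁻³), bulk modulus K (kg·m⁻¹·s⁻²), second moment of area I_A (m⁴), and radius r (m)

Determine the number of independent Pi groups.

There are 7 variables and 3 base dimensions (M, L, T).
The dimension matrix has rank 3.
Independent dimensionless groups: 7 − 3 = 4.

4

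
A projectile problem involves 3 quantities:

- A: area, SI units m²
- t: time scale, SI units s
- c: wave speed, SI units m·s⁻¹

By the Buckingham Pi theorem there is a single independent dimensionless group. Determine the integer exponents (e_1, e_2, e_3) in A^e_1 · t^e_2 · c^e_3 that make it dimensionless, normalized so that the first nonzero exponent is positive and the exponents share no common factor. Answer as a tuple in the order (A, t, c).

L: e_1·(2) + e_2·(0) + e_3·(1) = 0
T: e_1·(0) + e_2·(1) + e_3·(-1) = 0
Solving this homogeneous linear system for the smallest-integer solution (first nonzero entry positive) gives (1, -2, -2).

(1, -2, -2)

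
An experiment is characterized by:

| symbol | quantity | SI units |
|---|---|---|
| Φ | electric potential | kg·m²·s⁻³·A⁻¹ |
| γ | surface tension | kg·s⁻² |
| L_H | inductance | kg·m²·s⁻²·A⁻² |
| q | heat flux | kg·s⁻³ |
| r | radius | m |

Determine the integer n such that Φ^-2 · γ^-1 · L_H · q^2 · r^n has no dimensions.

Balance the L exponent: (1)·n from r, plus −2·(2) − (0) + (2) + 2·(0) = -2 from the rest, must sum to zero.
n − 2 = 0, so n = 2.

2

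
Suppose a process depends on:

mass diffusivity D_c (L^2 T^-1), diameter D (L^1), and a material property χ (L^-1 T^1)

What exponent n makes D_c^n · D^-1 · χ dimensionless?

Balance the L exponent: (2)·n from D_c, plus −(1) + (-1) = -2 from the rest, must sum to zero.
2n − 2 = 0, so n = 1.

1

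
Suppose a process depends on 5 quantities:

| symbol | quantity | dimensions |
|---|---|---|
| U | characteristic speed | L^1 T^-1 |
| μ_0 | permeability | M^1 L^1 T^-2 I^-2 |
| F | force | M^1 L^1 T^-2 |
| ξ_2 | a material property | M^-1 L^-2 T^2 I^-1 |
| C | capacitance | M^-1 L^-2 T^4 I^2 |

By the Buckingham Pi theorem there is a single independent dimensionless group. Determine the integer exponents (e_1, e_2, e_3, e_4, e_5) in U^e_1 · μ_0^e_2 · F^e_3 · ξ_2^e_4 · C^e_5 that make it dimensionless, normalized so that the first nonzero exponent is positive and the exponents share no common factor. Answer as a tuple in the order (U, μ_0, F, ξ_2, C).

(4, 1, 3, 2, 2)

M: e_1·(0) + e_2·(1) + e_3·(1) + e_4·(-1) + e_5·(-1) = 0
L: e_1·(1) + e_2·(1) + e_3·(1) + e_4·(-2) + e_5·(-2) = 0
T: e_1·(-1) + e_2·(-2) + e_3·(-2) + e_4·(2) + e_5·(4) = 0
I: e_1·(0) + e_2·(-2) + e_3·(0) + e_4·(-1) + e_5·(2) = 0
Solving this homogeneous linear system for the smallest-integer solution (first nonzero entry positive) gives (4, 1, 3, 2, 2).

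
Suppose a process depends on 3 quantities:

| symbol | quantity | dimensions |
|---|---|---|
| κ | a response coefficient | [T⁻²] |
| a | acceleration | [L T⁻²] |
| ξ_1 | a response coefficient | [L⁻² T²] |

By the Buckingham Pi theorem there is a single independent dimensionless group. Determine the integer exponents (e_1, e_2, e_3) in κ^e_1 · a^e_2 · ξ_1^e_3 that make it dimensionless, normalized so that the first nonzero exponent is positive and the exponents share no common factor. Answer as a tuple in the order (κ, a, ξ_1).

(1, -2, -1)

L: e_1·(0) + e_2·(1) + e_3·(-2) = 0
T: e_1·(-2) + e_2·(-2) + e_3·(2) = 0
Solving this homogeneous linear system for the smallest-integer solution (first nonzero entry positive) gives (1, -2, -1).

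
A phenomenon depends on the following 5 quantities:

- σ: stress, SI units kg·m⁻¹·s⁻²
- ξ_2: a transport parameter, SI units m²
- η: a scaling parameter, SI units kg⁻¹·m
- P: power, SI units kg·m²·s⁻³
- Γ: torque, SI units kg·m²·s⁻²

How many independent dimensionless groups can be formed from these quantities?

2

There are 5 variables and 3 base dimensions (M, L, T).
The dimension matrix has rank 3.
Independent dimensionless groups: 5 − 3 = 2.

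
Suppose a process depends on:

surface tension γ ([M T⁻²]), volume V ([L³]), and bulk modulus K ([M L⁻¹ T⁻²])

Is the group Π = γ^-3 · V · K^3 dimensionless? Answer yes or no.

yes

Sum the exponent of each base dimension across the product:
  M: −3·[γ]_M + [V]_M + 3·[K]_M = −3·(1) + (0) + 3·(1) = 0
  L: −3·[γ]_L + [V]_L + 3·[K]_L = −3·(0) + (3) + 3·(-1) = 0
  T: −3·[γ]_T + [V]_T + 3·[K]_T = −3·(-2) + (0) + 3·(-2) = 0
  I: −3·[γ]_I + [V]_I + 3·[K]_I = −3·(0) + (0) + 3·(0) = 0
All base exponents vanish — dimensionless.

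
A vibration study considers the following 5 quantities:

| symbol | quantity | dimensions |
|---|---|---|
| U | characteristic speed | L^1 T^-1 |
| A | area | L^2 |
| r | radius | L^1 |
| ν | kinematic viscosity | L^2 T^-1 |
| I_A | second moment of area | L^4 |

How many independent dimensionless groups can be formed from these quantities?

There are 5 variables and 2 base dimensions (L, T).
The dimension matrix has rank 2.
Independent dimensionless groups: 5 − 2 = 3.

3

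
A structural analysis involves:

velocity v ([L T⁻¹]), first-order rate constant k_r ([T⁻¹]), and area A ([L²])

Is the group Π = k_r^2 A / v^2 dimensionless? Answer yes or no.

Sum the exponent of each base dimension across the product:
  L: −2·[v]_L + 2·[k_r]_L + [A]_L = −2·(1) + 2·(0) + (2) = 0
  T: −2·[v]_T + 2·[k_r]_T + [A]_T = −2·(-1) + 2·(-1) + (0) = 0
All base exponents vanish — dimensionless.

yes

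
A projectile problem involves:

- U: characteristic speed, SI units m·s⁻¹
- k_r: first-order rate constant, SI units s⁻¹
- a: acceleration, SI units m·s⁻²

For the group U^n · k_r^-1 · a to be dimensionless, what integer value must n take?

-1

Balance the L exponent: (1)·n from U, plus −(0) + (1) = 1 from the rest, must sum to zero.
n + 1 = 0, so n = -1.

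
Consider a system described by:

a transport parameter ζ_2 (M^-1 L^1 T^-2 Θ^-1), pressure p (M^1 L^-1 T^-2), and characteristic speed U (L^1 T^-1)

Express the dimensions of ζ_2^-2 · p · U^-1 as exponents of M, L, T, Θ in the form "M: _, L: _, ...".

M: 3, L: -4, T: 3, Θ: 2

Collect each base-dimension exponent across the product:
  M: −2·(-1) + (1) − (0) = 3
  L: −2·(1) + (-1) − (1) = -4
  T: −2·(-2) + (-2) − (-1) = 3
  Θ: −2·(-1) + (0) − (0) = 2
So the dimensions are [M³ L⁻⁴ T³ Θ²].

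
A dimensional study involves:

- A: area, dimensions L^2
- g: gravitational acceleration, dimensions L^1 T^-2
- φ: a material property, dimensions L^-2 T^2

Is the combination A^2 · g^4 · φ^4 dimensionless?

yes

Sum the exponent of each base dimension across the product:
  L: 2·[A]_L + 4·[g]_L + 4·[φ]_L = 2·(2) + 4·(1) + 4·(-2) = 0
  T: 2·[A]_T + 4·[g]_T + 4·[φ]_T = 2·(0) + 4·(-2) + 4·(2) = 0
All base exponents vanish — dimensionless.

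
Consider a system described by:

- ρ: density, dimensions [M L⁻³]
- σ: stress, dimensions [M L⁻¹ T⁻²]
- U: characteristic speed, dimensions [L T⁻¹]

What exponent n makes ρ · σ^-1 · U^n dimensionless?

2

Balance the L exponent: (1)·n from U, plus (-3) − (-1) = -2 from the rest, must sum to zero.
n − 2 = 0, so n = 2.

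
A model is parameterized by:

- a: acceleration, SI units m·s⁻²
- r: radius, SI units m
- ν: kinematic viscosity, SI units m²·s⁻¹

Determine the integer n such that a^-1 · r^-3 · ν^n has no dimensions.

Balance the L exponent: (2)·n from ν, plus −(1) − 3·(1) = -4 from the rest, must sum to zero.
2n − 4 = 0, so n = 2.

2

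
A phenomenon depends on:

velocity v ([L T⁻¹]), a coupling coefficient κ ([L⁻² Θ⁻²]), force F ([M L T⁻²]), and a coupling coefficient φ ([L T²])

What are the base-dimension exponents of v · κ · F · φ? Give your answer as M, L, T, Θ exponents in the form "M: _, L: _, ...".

M: 1, L: 1, T: -1, Θ: -2

Collect each base-dimension exponent across the product:
  M: (0) + (0) + (1) + (0) = 1
  L: (1) + (-2) + (1) + (1) = 1
  T: (-1) + (0) + (-2) + (2) = -1
  Θ: (0) + (-2) + (0) + (0) = -2
So the dimensions are [M L T⁻¹ Θ⁻²].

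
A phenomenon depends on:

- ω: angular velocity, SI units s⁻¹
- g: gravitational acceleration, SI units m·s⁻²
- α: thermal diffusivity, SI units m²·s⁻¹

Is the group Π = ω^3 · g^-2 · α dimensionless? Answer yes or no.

Sum the exponent of each base dimension across the product:
  M: 3·[ω]_M − 2·[g]_M + [α]_M = 3·(0) − 2·(0) + (0) = 0
  L: 3·[ω]_L − 2·[g]_L + [α]_L = 3·(0) − 2·(1) + (2) = 0
  T: 3·[ω]_T − 2·[g]_T + [α]_T = 3·(-1) − 2·(-2) + (-1) = 0
All base exponents vanish — dimensionless.

yes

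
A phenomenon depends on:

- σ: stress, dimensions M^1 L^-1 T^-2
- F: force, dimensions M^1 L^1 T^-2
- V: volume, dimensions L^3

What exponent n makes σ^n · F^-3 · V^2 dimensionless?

3

Balance the M exponent: (1)·n from σ, plus −3·(1) + 2·(0) = -3 from the rest, must sum to zero.
n − 3 = 0, so n = 3.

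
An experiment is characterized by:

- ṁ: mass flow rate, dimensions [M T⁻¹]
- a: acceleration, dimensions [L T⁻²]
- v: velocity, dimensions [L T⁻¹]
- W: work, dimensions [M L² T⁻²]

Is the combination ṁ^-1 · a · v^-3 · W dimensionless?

yes

Sum the exponent of each base dimension across the product:
  M: −[ṁ]_M + [a]_M − 3·[v]_M + [W]_M = −(1) + (0) − 3·(0) + (1) = 0
  L: −[ṁ]_L + [a]_L − 3·[v]_L + [W]_L = −(0) + (1) − 3·(1) + (2) = 0
  T: −[ṁ]_T + [a]_T − 3·[v]_T + [W]_T = −(-1) + (-2) − 3·(-1) + (-2) = 0
  Θ: −[ṁ]_Θ + [a]_Θ − 3·[v]_Θ + [W]_Θ = −(0) + (0) − 3·(0) + (0) = 0
All base exponents vanish — dimensionless.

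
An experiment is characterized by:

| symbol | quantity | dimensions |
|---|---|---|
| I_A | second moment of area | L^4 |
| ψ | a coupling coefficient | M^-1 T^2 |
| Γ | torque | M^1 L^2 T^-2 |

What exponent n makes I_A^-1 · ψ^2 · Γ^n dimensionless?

Balance the M exponent: (1)·n from Γ, plus −(0) + 2·(-1) = -2 from the rest, must sum to zero.
n − 2 = 0, so n = 2.

2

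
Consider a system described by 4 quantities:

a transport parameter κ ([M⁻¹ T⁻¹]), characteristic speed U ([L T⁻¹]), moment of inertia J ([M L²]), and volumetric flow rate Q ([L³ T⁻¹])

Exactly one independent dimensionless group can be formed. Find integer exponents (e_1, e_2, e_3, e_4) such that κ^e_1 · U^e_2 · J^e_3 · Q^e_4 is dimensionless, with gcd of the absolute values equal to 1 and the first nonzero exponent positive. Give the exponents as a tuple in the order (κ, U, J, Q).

(2, -1, 2, -1)

M: e_1·(-1) + e_2·(0) + e_3·(1) + e_4·(0) = 0
L: e_1·(0) + e_2·(1) + e_3·(2) + e_4·(3) = 0
T: e_1·(-1) + e_2·(-1) + e_3·(0) + e_4·(-1) = 0
Solving this homogeneous linear system for the smallest-integer solution (first nonzero entry positive) gives (2, -1, 2, -1).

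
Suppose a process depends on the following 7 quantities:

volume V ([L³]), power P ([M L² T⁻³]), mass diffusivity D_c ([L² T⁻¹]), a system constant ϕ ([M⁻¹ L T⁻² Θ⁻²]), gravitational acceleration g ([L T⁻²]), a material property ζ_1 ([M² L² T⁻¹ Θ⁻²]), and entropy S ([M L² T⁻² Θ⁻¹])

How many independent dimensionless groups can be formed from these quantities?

There are 7 variables and 4 base dimensions (M, L, T, Θ).
The dimension matrix has rank 4.
Independent dimensionless groups: 7 − 4 = 3.

3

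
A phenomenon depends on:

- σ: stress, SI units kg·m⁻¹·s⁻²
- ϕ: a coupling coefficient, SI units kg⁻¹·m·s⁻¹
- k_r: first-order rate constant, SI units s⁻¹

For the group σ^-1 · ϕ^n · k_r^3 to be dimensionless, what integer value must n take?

-1

Balance the M exponent: (-1)·n from ϕ, plus −(1) + 3·(0) = -1 from the rest, must sum to zero.
−n − 1 = 0, so n = -1.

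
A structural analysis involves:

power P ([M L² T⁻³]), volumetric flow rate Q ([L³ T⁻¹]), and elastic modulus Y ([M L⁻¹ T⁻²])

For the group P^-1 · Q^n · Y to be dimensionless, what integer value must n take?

1

Balance the L exponent: (3)·n from Q, plus −(2) + (-1) = -3 from the rest, must sum to zero.
3n − 3 = 0, so n = 1.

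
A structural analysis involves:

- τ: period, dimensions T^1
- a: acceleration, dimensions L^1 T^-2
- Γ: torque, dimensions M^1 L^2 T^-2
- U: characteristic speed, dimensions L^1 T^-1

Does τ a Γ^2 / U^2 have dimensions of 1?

Sum the exponent of each base dimension across the product:
  M: [τ]_M + [a]_M + 2·[Γ]_M − 2·[U]_M = (0) + (0) + 2·(1) − 2·(0) = 2
  L: [τ]_L + [a]_L + 2·[Γ]_L − 2·[U]_L = (0) + (1) + 2·(2) − 2·(1) = 3
  T: [τ]_T + [a]_T + 2·[Γ]_T − 2·[U]_T = (1) + (-2) + 2·(-2) − 2·(-1) = -3
Net dimensions [M² L³ T⁻³] ≠ [1] — not dimensionless.

no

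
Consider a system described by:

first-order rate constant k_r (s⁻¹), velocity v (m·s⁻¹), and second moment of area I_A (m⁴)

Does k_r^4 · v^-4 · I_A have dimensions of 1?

yes

Sum the exponent of each base dimension across the product:
  M: 4·[k_r]_M − 4·[v]_M + [I_A]_M = 4·(0) − 4·(0) + (0) = 0
  L: 4·[k_r]_L − 4·[v]_L + [I_A]_L = 4·(0) − 4·(1) + (4) = 0
  T: 4·[k_r]_T − 4·[v]_T + [I_A]_T = 4·(-1) − 4·(-1) + (0) = 0
All base exponents vanish — dimensionless.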